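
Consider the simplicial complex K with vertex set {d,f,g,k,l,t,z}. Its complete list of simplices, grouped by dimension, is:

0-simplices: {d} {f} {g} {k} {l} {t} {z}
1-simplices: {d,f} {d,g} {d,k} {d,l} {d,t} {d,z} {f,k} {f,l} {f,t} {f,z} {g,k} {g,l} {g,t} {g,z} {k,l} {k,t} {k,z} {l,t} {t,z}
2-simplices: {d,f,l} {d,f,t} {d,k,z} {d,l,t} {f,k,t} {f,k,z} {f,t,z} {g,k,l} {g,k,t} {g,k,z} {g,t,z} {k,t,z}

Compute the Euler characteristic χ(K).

n_0=7 n_1=19 n_2=12
χ=+7−19+12=0

χ(K)=0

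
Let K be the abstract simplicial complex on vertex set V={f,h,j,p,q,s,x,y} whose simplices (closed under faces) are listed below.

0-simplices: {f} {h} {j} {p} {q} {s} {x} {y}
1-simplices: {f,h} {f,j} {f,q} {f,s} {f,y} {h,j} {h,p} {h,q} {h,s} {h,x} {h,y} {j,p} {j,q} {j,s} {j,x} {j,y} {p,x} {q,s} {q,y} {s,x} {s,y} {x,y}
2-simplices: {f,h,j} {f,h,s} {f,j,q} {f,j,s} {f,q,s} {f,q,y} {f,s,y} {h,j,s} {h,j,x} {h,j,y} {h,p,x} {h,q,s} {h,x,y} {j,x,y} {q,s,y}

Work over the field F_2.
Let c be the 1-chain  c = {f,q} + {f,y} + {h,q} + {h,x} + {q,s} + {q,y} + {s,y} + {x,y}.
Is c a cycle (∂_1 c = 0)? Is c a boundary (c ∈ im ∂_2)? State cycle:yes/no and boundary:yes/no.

n_0=8 n_1=22 n_2=15  [Z2]
∂1: piv[fh,fj,fq,fs,fy,hp,hx] rk=7  ker:hj,hq,hs,hy,jp,jq,js,jx,jy,px,qs,qy,sx,sy,xy
∂2: piv[fhj,fhs,fjq,fjs,fqs,fqy,fsy,hjx,hjy,hpx,hqs,hxy] rk=12  ker:hjs,jxy,qsy
∂1c = 0
c vs im∂2: residual ≠ 0 ⇒ not boundary

cycle:yes boundary:no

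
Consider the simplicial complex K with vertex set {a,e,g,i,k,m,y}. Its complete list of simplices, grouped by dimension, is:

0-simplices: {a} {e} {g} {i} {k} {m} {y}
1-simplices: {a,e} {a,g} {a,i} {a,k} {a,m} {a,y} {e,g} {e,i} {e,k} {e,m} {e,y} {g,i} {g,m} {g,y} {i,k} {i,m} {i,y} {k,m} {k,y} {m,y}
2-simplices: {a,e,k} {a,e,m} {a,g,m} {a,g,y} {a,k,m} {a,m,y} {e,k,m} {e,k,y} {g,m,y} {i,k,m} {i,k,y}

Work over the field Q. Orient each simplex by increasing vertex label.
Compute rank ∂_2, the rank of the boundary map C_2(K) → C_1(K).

n_0=7 n_1=20 n_2=11  [Q]
∂1: piv[ae,ag,ai,ak,am,ay] rk=6  ker:eg,ei,ek,em,ey,gi,gm,gy,ik,im,iy,km,ky,my
∂2: piv[aek,aem,agm,agy,akm,amy,eky,ikm,iky] rk=9  ker:ekm,gmy
rk∂_2=9

rank∂_2=9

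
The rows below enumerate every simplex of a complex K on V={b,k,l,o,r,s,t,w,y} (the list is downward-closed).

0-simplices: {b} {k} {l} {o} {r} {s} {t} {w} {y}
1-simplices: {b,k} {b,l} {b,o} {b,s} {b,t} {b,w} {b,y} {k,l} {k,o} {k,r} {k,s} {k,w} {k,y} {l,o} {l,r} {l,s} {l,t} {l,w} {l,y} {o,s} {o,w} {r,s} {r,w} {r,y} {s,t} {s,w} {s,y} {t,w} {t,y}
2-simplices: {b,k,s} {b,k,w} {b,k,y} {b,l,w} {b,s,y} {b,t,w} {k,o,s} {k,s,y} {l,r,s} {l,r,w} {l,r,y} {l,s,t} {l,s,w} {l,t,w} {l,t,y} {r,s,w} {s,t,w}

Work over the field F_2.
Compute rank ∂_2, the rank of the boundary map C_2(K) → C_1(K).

n_0=9 n_1=29 n_2=17  [Z2]
∂1: piv[bk,bl,bo,bs,bt,bw,by,kr] rk=8  ker:kl,ko,ks,kw,ky,lo,lr,ls,lt,lw,ly,os,ow,rs,rw,ry,st,sw,sy,tw,ty
∂2: piv[bks,bkw,bky,blw,bsy,btw,kos,lrs,lrw,lry,lst,lsw,ltw,lty] rk=14  ker:ksy,rsw,stw
rk∂_2=14

rank∂_2=14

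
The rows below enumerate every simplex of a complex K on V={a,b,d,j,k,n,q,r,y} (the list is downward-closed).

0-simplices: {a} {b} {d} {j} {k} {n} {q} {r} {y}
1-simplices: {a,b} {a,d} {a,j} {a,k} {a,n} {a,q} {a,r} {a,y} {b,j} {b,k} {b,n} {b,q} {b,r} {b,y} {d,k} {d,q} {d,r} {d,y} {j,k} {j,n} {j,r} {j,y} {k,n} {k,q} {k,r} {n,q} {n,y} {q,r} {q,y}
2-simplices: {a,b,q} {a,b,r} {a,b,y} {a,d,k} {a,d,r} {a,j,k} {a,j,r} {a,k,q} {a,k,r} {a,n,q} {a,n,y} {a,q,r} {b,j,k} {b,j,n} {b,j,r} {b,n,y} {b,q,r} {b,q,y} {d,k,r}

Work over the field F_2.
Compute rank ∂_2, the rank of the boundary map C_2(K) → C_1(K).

n_0=9 n_1=29 n_2=19  [Z2]
∂1: piv[ab,ad,aj,ak,an,aq,ar,ay] rk=8  ker:bj,bk,bn,bq,br,by,dk,dq,dr,dy,jk,jn,jr,jy,kn,kq,kr,nq,ny,qr,qy
∂2: piv[abq,abr,aby,adk,adr,ajk,ajr,akq,akr,anq,any,aqr,bjk,bjn,bjr,bny,bqy] rk=17  ker:bqr,dkr
rk∂_2=17

rank∂_2=17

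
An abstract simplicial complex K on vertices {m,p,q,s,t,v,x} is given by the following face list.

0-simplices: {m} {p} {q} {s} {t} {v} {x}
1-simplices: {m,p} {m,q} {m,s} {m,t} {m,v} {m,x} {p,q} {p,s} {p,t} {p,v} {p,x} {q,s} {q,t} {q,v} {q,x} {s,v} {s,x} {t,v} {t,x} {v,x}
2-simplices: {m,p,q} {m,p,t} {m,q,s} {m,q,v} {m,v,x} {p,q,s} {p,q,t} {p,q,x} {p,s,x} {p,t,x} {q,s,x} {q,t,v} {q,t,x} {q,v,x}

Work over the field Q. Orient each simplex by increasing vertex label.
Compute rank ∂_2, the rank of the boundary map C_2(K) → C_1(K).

rank∂_2=12

n_0=7 n_1=20 n_2=14  [Q]
∂1: piv[mp,mq,ms,mt,mv,mx] rk=6  ker:pq,ps,pt,pv,px,qs,qt,qv,qx,sv,sx,tv,tx,vx
∂2: piv[mpq,mpt,mqs,mqv,mvx,pqs,pqt,pqx,psx,ptx,qtv,qvx] rk=12  ker:qsx,qtx
rk∂_2=12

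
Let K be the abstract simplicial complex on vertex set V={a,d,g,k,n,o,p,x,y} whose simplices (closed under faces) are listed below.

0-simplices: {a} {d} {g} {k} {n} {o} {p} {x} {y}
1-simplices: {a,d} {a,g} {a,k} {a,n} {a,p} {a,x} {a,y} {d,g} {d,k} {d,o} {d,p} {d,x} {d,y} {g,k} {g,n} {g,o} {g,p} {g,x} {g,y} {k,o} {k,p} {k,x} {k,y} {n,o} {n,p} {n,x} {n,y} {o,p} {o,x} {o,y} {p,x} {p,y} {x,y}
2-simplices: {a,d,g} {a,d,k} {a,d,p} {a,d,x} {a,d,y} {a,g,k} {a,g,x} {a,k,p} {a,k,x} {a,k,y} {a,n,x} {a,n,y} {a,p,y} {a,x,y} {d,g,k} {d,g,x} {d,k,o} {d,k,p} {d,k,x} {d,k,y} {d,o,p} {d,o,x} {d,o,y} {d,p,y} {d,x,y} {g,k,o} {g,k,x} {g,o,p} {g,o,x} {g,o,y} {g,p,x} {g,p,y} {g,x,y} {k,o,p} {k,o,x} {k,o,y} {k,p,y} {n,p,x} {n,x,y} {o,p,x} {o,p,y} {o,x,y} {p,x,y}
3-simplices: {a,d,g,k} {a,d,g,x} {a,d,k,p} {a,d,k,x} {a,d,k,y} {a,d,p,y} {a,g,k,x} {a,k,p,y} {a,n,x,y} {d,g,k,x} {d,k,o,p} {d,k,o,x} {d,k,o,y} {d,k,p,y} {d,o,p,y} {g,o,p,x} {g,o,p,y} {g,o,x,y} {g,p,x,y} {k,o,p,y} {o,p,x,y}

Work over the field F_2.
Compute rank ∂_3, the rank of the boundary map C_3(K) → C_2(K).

rank∂_3=17

n_0=9 n_1=33 n_2=43 n_3=21  [Z2]
∂1: piv[ad,ag,ak,an,ap,ax,ay,do] rk=8  ker:dg,dk,dp,dx,dy,gk,gn,go,gp,gx,gy,ko,kp,kx,ky,no,np,nx,ny,op,ox,oy,px,py,xy
∂2: piv[adg,adk,adp,adx,ady,agk,agx,akp,akx,aky,anx,any,apy,axy,dko,dop,dox,doy,gko,gop,goy,gpx,npx] rk=23  ker:dgk,dgx,dkp,dkx,dky,dpy,dxy,gkx,gox,gpy,gxy,kop,kox,koy,kpy,nxy,opx,opy,oxy,pxy
∂3: piv[adgk,adgx,adkp,adkx,adky,adpy,agkx,akpy,anxy,dkop,dkox,dkoy,dopy,gopx,gopy,goxy,gpxy] rk=17  ker:dgkx,dkpy,kopy,opxy
rk∂_3=17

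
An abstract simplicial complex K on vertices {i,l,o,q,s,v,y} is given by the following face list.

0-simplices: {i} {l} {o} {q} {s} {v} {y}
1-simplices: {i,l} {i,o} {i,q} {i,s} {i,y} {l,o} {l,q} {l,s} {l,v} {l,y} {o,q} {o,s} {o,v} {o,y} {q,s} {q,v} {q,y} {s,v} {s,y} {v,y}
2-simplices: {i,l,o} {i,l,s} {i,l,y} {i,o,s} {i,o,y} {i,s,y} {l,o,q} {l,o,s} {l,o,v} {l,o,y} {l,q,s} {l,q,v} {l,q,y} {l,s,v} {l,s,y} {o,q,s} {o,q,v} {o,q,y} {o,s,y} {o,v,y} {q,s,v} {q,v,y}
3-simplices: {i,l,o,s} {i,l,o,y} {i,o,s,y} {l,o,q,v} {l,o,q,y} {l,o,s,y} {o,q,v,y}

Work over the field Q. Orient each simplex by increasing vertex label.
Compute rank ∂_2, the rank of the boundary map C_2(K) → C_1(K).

n_0=7 n_1=20 n_2=22 n_3=7  [Q]
∂1: piv[il,io,iq,is,iy,lv] rk=6  ker:lo,lq,ls,ly,oq,os,ov,oy,qs,qv,qy,sv,sy,vy
∂2: piv[ilo,ils,ily,ios,ioy,isy,loq,lov,lqs,lqv,lqy,lsv,ovy] rk=13  ker:los,loy,lsy,oqs,oqv,oqy,osy,qsv,qvy
∂3: piv[ilos,iloy,iosy,loqv,loqy,losy,oqvy] rk=7
rk∂_2=13

rank∂_2=13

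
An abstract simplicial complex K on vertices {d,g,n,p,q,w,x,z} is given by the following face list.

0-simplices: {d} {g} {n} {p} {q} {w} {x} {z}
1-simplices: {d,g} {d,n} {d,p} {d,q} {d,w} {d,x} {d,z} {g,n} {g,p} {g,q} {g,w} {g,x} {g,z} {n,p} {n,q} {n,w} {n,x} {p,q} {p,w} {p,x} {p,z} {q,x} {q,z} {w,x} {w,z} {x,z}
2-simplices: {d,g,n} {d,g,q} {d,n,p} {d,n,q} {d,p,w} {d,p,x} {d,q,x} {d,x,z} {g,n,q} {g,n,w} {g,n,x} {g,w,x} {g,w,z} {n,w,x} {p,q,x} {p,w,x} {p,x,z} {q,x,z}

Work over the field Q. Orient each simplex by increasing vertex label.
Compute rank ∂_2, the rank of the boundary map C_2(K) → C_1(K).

n_0=8 n_1=26 n_2=18  [Q]
∂1: piv[dg,dn,dp,dq,dw,dx,dz] rk=7  ker:gn,gp,gq,gw,gx,gz,np,nq,nw,nx,pq,pw,px,pz,qx,qz,wx,wz,xz
∂2: piv[dgn,dgq,dnp,dnq,dpw,dpx,dqx,dxz,gnw,gnx,gwx,gwz,pqx,pwx,pxz,qxz] rk=16  ker:gnq,nwx
rk∂_2=16

rank∂_2=16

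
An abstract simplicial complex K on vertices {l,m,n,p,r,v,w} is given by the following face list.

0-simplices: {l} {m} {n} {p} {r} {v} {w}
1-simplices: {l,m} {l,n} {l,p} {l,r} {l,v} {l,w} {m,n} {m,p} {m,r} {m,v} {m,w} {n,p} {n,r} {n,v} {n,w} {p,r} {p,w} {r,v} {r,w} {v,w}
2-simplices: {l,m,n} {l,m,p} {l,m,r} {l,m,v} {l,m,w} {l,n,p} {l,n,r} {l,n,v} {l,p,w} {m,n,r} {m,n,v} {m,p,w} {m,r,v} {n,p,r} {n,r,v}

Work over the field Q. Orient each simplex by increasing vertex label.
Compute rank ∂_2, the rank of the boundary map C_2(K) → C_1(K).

n_0=7 n_1=20 n_2=15  [Q]
∂1: piv[lm,ln,lp,lr,lv,lw] rk=6  ker:mn,mp,mr,mv,mw,np,nr,nv,nw,pr,pw,rv,rw,vw
∂2: piv[lmn,lmp,lmr,lmv,lmw,lnp,lnr,lnv,lpw,mrv,npr] rk=11  ker:mnr,mnv,mpw,nrv
rk∂_2=11

rank∂_2=11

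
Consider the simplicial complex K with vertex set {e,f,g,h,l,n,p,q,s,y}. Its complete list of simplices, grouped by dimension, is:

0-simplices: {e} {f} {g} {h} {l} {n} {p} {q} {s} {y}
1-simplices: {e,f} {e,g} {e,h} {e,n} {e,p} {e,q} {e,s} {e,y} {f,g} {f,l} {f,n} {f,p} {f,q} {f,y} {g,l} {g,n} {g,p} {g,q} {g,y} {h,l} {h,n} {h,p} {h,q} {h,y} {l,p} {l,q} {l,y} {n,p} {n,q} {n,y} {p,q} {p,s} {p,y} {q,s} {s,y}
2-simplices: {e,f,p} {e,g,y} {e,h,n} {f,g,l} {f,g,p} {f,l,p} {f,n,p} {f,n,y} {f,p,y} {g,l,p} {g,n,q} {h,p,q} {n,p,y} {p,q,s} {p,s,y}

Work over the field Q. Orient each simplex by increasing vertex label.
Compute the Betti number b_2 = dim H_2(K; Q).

b_2=2

n_0=10 n_1=35 n_2=15  [Q]
∂1: piv[ef,eg,eh,en,ep,eq,es,ey,fl] rk=9  ker:fg,fn,fp,fq,fy,gl,gn,gp,gq,gy,hl,hn,hp,hq,hy,lp,lq,ly,np,nq,ny,pq,ps,py,qs,sy
∂2: piv[efp,egy,ehn,fgl,fgp,flp,fnp,fny,fpy,gnq,hpq,pqs,psy] rk=13  ker:glp,npy
b_2=(15−13)−0=2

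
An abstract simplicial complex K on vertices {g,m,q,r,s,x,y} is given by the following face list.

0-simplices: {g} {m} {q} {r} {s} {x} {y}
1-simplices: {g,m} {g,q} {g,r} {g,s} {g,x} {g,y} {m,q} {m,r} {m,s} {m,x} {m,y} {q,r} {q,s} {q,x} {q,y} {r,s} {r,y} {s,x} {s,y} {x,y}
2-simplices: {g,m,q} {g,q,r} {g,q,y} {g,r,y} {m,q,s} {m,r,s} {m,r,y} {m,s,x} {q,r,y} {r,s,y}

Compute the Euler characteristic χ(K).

χ(K)=-3

n_0=7 n_1=20 n_2=10
χ=+7−20+10=-3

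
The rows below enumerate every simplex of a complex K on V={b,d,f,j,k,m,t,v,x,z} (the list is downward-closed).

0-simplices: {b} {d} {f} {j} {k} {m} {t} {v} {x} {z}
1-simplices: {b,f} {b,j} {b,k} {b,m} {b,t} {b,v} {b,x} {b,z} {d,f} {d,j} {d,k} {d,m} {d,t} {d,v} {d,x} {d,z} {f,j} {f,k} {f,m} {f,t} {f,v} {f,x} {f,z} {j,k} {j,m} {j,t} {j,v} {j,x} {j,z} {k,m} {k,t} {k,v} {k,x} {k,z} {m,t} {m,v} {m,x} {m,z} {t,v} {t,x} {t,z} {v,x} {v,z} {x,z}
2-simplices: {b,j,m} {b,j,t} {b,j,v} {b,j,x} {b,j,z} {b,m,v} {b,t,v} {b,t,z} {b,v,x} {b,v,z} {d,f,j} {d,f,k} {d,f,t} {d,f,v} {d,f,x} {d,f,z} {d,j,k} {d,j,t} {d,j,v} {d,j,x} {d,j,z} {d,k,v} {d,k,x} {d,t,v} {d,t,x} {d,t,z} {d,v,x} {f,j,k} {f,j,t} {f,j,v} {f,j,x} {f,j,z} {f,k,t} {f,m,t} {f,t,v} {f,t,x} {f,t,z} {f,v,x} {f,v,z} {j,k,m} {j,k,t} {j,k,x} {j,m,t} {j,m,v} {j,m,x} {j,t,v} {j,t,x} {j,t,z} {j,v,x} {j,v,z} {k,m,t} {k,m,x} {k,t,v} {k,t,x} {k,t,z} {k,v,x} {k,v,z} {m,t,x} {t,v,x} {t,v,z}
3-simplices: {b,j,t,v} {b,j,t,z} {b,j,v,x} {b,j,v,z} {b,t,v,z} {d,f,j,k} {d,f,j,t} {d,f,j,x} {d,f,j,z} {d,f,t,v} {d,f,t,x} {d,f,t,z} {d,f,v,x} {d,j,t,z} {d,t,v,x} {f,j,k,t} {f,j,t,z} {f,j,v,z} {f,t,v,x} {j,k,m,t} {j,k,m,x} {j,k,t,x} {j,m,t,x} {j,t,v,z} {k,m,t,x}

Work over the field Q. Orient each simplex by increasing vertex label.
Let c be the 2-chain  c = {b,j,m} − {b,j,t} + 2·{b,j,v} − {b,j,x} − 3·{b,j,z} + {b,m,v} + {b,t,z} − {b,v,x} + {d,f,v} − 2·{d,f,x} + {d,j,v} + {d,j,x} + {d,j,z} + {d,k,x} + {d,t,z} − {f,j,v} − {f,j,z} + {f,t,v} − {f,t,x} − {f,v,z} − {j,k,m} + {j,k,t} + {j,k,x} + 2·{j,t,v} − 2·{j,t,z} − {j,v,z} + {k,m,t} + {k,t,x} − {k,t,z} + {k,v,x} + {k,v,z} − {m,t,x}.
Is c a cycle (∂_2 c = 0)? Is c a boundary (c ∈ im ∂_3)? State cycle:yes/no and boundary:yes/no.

n_0=10 n_1=44 n_2=60 n_3=25  [Q]
∂1: piv[bf,bj,bk,bm,bt,bv,bx,bz,df] rk=9  ker:dj,dk,dm,dt,dv,dx,dz,fj,fk,fm,ft,fv,fx,fz,jk,jm,jt,jv,jx,jz,km,kt,kv,kx,kz,mt,mv,mx,mz,tv,tx,tz,vx,vz,xz
∂2: piv[bjm,bjt,bjv,bjx,bjz,bmv,btv,btz,bvx,bvz,dfj,dfk,dft,dfv,dfx,dfz,djk,djt,djv,djx,djz,dkv,dkx,dtx,fkt,fmt,jkm,jmt,jmx,ktz] rk=30  ker:dtv,dtz,dvx,fjk,fjt,fjv,fjx,fjz,ftv,ftx,ftz,fvx,fvz,jkt,jkx,jmv,jtv,jtx,jtz,jvx,jvz,kmt,kmx,ktv,ktx,kvx,kvz,mtx,tvx,tvz
∂3: piv[bjtv,bjtz,bjvx,bjvz,btvz,dfjk,dfjt,dfjx,dfjz,dftv,dftx,dftz,dfvx,djtz,dtvx,fjkt,fjvz,jkmt,jkmx,jktx,jmtx] rk=21  ker:fjtz,ftvx,jtvz,kmtx
∂2c = −2·{b,j} + 2·{b,t} − 4·{b,v} + 2·{b,x} + 2·{b,z} − {d,f} + 3·{d,j} + {d,k} + {d,t} − 2·{d,v} − 2·{d,z} − 2·{f,j} − {f,x} + 2·{f,z} + {j,k} + 2·{j,m} − 2·{j,t} − {j,v} − {j,x} + 2·{k,v} + {m,v} + {m,x} + 3·{t,v} − {t,x} − {t,z} − {v,z}

cycle:no boundary:no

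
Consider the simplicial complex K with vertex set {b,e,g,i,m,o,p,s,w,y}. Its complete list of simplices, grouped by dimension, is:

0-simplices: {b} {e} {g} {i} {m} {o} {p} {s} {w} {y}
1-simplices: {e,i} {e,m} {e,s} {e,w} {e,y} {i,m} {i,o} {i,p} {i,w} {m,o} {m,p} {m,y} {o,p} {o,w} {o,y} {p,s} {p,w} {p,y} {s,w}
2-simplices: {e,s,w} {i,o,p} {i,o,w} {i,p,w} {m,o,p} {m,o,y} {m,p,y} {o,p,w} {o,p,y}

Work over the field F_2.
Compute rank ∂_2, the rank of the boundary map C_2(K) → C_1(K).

rank∂_2=7

n_0=10 n_1=19 n_2=9  [Z2]
∂1: piv[ei,em,es,ew,ey,io,ip] rk=7  ker:im,iw,mo,mp,my,op,ow,oy,ps,pw,py,sw
∂2: piv[esw,iop,iow,ipw,mop,moy,mpy] rk=7  ker:opw,opy
rk∂_2=7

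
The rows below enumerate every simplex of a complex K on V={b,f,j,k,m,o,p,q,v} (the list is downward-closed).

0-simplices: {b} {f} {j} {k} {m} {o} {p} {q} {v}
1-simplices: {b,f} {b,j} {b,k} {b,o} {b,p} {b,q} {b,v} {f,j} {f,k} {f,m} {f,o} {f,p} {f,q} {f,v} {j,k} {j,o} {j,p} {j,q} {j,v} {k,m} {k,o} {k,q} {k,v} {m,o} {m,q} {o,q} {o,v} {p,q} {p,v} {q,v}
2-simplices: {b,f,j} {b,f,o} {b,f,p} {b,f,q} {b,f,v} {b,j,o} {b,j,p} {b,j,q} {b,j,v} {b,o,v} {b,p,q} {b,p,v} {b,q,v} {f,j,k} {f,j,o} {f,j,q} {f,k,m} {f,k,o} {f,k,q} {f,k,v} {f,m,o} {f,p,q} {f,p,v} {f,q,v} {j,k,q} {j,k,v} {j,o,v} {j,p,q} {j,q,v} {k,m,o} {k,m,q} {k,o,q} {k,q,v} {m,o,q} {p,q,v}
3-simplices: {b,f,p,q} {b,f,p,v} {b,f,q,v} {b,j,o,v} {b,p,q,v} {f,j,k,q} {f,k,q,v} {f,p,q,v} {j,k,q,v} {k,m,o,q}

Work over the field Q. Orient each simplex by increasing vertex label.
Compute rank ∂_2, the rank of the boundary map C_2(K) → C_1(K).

rank∂_2=21

n_0=9 n_1=30 n_2=35 n_3=10  [Q]
∂1: piv[bf,bj,bk,bo,bp,bq,bv,fm] rk=8  ker:fj,fk,fo,fp,fq,fv,jk,jo,jp,jq,jv,km,ko,kq,kv,mo,mq,oq,ov,pq,pv,qv
∂2: piv[bfj,bfo,bfp,bfq,bfv,bjo,bjp,bjq,bjv,bov,bpq,bpv,bqv,fjk,fkm,fko,fkq,fkv,fmo,kmq,koq] rk=21  ker:fjo,fjq,fpq,fpv,fqv,jkq,jkv,jov,jpq,jqv,kmo,kqv,moq,pqv
∂3: piv[bfpq,bfpv,bfqv,bjov,bpqv,fjkq,fkqv,jkqv,kmoq] rk=9  ker:fpqv
rk∂_2=21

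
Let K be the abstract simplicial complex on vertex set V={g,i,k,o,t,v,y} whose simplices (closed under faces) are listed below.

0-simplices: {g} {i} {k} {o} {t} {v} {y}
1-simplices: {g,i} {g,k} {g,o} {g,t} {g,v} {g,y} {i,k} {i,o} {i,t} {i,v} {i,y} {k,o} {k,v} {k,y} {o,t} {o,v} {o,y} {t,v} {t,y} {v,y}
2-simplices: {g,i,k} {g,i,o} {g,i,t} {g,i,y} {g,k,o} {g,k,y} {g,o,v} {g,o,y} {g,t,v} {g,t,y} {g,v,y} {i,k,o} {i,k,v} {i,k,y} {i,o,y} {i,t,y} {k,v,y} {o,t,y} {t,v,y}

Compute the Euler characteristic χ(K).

n_0=7 n_1=20 n_2=19
χ=+7−20+19=6

χ(K)=6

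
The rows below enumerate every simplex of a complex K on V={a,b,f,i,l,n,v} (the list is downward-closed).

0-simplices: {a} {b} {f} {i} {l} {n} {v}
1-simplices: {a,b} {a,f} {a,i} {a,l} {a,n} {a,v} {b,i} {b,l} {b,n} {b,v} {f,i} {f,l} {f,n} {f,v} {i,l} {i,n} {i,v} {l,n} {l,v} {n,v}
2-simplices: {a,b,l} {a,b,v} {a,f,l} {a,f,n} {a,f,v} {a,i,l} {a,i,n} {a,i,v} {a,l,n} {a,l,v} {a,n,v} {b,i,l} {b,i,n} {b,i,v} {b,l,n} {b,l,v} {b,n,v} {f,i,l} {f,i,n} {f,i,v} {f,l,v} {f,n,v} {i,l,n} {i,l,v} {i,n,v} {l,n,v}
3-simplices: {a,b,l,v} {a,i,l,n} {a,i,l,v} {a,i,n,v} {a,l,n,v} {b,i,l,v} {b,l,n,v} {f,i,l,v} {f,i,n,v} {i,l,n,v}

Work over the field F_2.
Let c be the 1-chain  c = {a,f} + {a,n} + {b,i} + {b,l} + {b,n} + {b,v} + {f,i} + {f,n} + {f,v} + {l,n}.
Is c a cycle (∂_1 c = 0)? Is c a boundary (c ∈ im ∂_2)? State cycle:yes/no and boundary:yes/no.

n_0=7 n_1=20 n_2=26 n_3=10  [Z2]
∂1: piv[ab,af,ai,al,an,av] rk=6  ker:bi,bl,bn,bv,fi,fl,fn,fv,il,in,iv,ln,lv,nv
∂2: piv[abl,abv,afl,afn,afv,ail,ain,aiv,aln,alv,anv,bil,bin,fil] rk=14  ker:biv,bln,blv,bnv,fin,fiv,flv,fnv,iln,ilv,inv,lnv
∂3: piv[ablv,ailn,ailv,ainv,alnv,bilv,blnv,filv,finv] rk=9  ker:ilnv
∂1c = 0
c vs im∂2: reduces to 0 ⇒ boundary

cycle:yes boundary:yes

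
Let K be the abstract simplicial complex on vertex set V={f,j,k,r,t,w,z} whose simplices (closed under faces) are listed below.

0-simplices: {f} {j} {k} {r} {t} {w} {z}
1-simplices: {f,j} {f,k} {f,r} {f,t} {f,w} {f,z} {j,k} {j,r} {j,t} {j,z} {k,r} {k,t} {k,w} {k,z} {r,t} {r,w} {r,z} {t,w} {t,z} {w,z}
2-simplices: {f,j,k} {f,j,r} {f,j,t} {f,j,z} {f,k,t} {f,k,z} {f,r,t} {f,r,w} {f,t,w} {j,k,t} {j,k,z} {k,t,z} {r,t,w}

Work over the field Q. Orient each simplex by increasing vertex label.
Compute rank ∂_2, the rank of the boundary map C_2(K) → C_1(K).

rank∂_2=10

n_0=7 n_1=20 n_2=13  [Q]
∂1: piv[fj,fk,fr,ft,fw,fz] rk=6  ker:jk,jr,jt,jz,kr,kt,kw,kz,rt,rw,rz,tw,tz,wz
∂2: piv[fjk,fjr,fjt,fjz,fkt,fkz,frt,frw,ftw,ktz] rk=10  ker:jkt,jkz,rtw
rk∂_2=10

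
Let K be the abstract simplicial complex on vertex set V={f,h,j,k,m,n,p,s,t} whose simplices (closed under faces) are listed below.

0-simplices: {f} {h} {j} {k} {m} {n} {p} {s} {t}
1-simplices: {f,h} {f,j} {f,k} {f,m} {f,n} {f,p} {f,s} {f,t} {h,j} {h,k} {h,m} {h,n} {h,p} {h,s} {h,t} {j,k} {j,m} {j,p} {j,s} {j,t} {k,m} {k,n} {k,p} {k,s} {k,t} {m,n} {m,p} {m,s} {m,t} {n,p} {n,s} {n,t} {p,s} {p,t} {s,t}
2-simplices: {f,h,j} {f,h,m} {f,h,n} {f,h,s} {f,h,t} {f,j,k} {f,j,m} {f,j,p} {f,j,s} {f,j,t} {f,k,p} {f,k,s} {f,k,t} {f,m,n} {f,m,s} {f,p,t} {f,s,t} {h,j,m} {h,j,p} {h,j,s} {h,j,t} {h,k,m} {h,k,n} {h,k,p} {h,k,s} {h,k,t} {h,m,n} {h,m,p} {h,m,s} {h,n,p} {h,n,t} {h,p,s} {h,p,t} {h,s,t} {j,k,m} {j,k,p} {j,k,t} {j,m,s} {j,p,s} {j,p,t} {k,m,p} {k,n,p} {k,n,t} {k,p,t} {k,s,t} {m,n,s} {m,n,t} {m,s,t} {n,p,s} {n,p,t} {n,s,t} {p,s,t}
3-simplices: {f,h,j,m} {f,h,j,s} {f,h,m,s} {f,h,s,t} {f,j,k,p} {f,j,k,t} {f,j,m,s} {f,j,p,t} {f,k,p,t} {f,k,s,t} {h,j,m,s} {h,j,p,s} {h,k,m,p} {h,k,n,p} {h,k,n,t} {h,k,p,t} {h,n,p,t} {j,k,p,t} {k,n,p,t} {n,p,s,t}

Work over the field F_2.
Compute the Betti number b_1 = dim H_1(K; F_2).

n_0=9 n_1=35 n_2=52 n_3=20  [Z2]
∂1: piv[fh,fj,fk,fm,fn,fp,fs,ft] rk=8  ker:hj,hk,hm,hn,hp,hs,ht,jk,jm,jp,js,jt,km,kn,kp,ks,kt,mn,mp,ms,mt,np,ns,nt,ps,pt,st
∂2: piv[fhj,fhm,fhn,fhs,fht,fjk,fjm,fjp,fjs,fjt,fkp,fks,fkt,fmn,fms,fpt,fst,hjp,hkm,hkn,hkp,hmp,hnp,hnt,hps,mns,mnt] rk=27  ker:hjm,hjs,hjt,hks,hkt,hmn,hms,hpt,hst,jkm,jkp,jkt,jms,jps,jpt,kmp,knp,knt,kpt,kst,mst,nps,npt,nst,pst
∂3: piv[fhjm,fhjs,fhms,fhst,fjkp,fjkt,fjms,fjpt,fkpt,fkst,hjps,hkmp,hknp,hknt,hkpt,hnpt,npst] rk=17  ker:hjms,jkpt,knpt
b_1=(35−8)−27=0

b_1=0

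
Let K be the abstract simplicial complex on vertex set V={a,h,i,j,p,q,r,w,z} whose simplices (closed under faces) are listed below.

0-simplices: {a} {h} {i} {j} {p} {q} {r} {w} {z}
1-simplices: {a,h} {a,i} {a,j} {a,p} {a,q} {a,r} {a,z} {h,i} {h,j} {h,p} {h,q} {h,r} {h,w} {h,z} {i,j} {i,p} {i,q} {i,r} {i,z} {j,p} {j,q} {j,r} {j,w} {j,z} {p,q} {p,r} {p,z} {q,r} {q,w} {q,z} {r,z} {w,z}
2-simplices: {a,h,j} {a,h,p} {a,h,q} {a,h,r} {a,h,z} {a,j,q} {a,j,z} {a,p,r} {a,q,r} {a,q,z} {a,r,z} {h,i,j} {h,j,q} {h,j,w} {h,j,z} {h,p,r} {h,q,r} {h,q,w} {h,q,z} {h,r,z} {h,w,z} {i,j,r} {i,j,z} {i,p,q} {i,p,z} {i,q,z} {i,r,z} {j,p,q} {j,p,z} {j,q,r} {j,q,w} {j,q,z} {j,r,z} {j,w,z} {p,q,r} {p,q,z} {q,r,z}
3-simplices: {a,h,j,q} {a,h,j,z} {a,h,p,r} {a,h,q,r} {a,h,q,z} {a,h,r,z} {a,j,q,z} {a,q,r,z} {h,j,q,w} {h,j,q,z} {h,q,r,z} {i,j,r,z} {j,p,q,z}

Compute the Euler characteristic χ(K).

n_0=9 n_1=32 n_2=37 n_3=13
χ=+9−32+37−13=1

χ(K)=1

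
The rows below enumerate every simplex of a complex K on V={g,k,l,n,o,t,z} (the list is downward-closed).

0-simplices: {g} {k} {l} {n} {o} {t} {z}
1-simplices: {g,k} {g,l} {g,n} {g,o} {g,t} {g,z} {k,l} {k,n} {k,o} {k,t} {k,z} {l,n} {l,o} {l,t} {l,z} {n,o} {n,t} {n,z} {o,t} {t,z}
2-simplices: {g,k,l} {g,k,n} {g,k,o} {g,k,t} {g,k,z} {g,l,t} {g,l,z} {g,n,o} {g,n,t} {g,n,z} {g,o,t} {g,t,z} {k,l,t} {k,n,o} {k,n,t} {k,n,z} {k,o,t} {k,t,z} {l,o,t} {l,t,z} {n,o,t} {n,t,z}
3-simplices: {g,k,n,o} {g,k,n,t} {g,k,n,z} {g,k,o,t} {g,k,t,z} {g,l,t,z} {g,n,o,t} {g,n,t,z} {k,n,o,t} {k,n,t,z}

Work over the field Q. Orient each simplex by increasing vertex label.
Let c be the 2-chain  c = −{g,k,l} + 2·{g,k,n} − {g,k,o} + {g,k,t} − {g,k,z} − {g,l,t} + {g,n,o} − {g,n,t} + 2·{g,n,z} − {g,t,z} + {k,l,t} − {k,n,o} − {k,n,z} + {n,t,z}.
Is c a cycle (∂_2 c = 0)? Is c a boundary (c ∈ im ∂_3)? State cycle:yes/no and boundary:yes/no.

cycle:yes boundary:no

n_0=7 n_1=20 n_2=22 n_3=10  [Q]
∂1: piv[gk,gl,gn,go,gt,gz] rk=6  ker:kl,kn,ko,kt,kz,ln,lo,lt,lz,no,nt,nz,ot,tz
∂2: piv[gkl,gkn,gko,gkt,gkz,glt,glz,gno,gnt,gnz,got,gtz,lot] rk=13  ker:klt,kno,knt,knz,kot,ktz,ltz,not,ntz
∂3: piv[gkno,gknt,gknz,gkot,gktz,gltz,gnot,gntz] rk=8  ker:knot,kntz
∂2c = 0
c vs im∂3: residual ≠ 0 ⇒ not boundary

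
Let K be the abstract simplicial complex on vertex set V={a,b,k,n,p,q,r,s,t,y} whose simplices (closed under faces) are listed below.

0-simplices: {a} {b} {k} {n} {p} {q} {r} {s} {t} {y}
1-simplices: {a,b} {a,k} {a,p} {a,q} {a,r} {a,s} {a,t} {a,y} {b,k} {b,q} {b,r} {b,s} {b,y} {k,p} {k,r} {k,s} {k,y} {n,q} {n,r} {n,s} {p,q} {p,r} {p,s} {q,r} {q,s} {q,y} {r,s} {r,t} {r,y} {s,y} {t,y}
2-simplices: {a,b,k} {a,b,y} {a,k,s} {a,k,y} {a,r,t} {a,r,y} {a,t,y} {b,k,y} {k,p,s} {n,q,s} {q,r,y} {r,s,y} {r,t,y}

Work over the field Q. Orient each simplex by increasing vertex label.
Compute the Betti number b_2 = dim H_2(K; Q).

n_0=10 n_1=31 n_2=13  [Q]
∂1: piv[ab,ak,ap,aq,ar,as,at,ay,nq] rk=9  ker:bk,bq,br,bs,by,kp,kr,ks,ky,nr,ns,pq,pr,ps,qr,qs,qy,rs,rt,ry,sy,ty
∂2: piv[abk,aby,aks,aky,art,ary,aty,kps,nqs,qry,rsy] rk=11  ker:bky,rty
b_2=(13−11)−0=2

b_2=2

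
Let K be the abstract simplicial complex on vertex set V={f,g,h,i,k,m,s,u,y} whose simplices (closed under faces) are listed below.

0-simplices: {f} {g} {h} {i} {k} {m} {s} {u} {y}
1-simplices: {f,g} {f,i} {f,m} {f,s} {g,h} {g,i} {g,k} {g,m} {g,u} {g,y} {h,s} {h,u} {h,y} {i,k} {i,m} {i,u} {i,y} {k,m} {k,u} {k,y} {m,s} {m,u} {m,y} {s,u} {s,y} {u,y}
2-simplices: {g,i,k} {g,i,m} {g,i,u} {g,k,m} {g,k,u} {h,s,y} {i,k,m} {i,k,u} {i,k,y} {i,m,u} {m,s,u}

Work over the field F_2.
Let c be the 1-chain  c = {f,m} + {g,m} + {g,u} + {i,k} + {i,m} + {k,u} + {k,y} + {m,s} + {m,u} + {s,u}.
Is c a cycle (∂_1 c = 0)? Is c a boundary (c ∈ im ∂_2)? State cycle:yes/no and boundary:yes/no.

cycle:no boundary:no

n_0=9 n_1=26 n_2=11  [Z2]
∂1: piv[fg,fi,fm,fs,gh,gk,gu,gy] rk=8  ker:gi,gm,hs,hu,hy,ik,im,iu,iy,km,ku,ky,ms,mu,my,su,sy,uy
∂2: piv[gik,gim,giu,gkm,gku,hsy,iky,imu,msu] rk=9  ker:ikm,iku
∂1c = {f} + {k} + {m} + {y}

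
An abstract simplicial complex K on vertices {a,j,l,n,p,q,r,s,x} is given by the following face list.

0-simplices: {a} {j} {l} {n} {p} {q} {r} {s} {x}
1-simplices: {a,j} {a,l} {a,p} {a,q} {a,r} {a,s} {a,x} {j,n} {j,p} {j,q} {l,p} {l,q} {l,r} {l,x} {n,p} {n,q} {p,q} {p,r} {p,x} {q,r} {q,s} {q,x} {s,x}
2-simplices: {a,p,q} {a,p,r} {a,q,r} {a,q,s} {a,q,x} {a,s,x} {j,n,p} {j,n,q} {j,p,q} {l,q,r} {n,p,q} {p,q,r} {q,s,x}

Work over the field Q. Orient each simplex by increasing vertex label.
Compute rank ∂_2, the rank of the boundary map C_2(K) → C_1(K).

n_0=9 n_1=23 n_2=13  [Q]
∂1: piv[aj,al,ap,aq,ar,as,ax,jn] rk=8  ker:jp,jq,lp,lq,lr,lx,np,nq,pq,pr,px,qr,qs,qx,sx
∂2: piv[apq,apr,aqr,aqs,aqx,asx,jnp,jnq,jpq,lqr] rk=10  ker:npq,pqr,qsx
rk∂_2=10

rank∂_2=10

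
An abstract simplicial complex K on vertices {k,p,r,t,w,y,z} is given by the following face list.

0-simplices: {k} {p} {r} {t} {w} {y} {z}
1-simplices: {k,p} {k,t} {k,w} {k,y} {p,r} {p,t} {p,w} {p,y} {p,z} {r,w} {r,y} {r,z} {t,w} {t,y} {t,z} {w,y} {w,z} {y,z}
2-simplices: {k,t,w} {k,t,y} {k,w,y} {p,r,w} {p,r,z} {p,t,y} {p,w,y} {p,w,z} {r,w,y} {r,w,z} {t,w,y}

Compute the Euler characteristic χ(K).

n_0=7 n_1=18 n_2=11
χ=+7−18+11=0

χ(K)=0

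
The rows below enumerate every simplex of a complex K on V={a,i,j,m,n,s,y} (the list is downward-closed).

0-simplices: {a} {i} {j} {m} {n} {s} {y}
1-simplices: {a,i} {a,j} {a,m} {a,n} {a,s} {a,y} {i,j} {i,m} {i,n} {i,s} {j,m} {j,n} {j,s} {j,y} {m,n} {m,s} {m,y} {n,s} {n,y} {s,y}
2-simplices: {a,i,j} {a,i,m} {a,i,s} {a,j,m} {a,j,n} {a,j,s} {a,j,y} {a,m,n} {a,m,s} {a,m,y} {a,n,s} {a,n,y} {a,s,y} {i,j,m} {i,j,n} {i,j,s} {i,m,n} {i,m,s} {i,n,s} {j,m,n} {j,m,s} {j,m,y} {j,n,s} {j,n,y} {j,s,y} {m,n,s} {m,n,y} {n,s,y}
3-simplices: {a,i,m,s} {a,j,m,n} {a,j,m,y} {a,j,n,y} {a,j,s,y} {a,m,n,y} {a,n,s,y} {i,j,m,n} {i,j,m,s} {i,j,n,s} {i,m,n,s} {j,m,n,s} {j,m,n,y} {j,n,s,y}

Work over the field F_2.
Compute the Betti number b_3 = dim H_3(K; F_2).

b_3=2

n_0=7 n_1=20 n_2=28 n_3=14  [Z2]
∂1: piv[ai,aj,am,an,as,ay] rk=6  ker:ij,im,in,is,jm,jn,js,jy,mn,ms,my,ns,ny,sy
∂2: piv[aij,aim,ais,ajm,ajn,ajs,ajy,amn,ams,amy,ans,any,asy,ijn] rk=14  ker:ijm,ijs,imn,ims,ins,jmn,jms,jmy,jns,jny,jsy,mns,mny,nsy
∂3: piv[aims,ajmn,ajmy,ajny,ajsy,amny,ansy,ijmn,ijms,ijns,imns,jnsy] rk=12  ker:jmns,jmny
b_3=(14−12)−0=2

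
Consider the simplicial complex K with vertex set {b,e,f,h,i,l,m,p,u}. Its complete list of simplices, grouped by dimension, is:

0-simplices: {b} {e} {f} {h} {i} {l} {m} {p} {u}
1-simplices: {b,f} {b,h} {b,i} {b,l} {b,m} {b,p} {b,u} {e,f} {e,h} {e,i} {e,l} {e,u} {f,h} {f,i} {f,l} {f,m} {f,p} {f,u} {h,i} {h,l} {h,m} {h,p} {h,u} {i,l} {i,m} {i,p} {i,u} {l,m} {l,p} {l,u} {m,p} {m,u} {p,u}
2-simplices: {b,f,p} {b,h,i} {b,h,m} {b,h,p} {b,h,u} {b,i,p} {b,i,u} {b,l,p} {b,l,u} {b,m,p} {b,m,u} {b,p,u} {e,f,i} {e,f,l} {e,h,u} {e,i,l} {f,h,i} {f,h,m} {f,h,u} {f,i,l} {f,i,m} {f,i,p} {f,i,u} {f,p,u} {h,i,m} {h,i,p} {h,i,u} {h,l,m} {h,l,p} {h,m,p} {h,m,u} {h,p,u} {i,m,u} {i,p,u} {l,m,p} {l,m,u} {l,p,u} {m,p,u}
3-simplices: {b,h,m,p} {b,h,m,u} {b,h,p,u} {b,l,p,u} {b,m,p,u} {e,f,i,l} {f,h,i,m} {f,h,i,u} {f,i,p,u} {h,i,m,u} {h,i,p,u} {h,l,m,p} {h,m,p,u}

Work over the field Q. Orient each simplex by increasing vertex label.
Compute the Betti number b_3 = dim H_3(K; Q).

b_3=1

n_0=9 n_1=33 n_2=38 n_3=13  [Q]
∂1: piv[bf,bh,bi,bl,bm,bp,bu,ef] rk=8  ker:eh,ei,el,eu,fh,fi,fl,fm,fp,fu,hi,hl,hm,hp,hu,il,im,ip,iu,lm,lp,lu,mp,mu,pu
∂2: piv[bfp,bhi,bhm,bhp,bhu,bip,biu,blp,blu,bmp,bmu,bpu,efi,efl,ehu,eil,fhi,fhm,fhu,fim,fip,hlm,hlp] rk=23  ker:fil,fiu,fpu,him,hip,hiu,hmp,hmu,hpu,imu,ipu,lmp,lmu,lpu,mpu
∂3: piv[bhmp,bhmu,bhpu,blpu,bmpu,efil,fhim,fhiu,fipu,himu,hipu,hlmp] rk=12  ker:hmpu
b_3=(13−12)−0=1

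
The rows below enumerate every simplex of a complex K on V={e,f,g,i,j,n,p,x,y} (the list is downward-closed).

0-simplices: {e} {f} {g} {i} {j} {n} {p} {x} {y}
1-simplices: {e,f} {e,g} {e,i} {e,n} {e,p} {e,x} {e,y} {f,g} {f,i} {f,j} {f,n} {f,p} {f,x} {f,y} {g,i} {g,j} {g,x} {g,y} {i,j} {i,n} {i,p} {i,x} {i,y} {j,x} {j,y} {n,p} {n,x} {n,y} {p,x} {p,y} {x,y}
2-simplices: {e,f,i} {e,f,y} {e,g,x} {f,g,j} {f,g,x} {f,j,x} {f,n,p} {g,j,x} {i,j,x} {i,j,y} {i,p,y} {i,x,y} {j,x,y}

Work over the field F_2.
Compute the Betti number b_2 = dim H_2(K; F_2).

b_2=2

n_0=9 n_1=31 n_2=13  [Z2]
∂1: piv[ef,eg,ei,en,ep,ex,ey,fj] rk=8  ker:fg,fi,fn,fp,fx,fy,gi,gj,gx,gy,ij,in,ip,ix,iy,jx,jy,np,nx,ny,px,py,xy
∂2: piv[efi,efy,egx,fgj,fgx,fjx,fnp,ijx,ijy,ipy,ixy] rk=11  ker:gjx,jxy
b_2=(13−11)−0=2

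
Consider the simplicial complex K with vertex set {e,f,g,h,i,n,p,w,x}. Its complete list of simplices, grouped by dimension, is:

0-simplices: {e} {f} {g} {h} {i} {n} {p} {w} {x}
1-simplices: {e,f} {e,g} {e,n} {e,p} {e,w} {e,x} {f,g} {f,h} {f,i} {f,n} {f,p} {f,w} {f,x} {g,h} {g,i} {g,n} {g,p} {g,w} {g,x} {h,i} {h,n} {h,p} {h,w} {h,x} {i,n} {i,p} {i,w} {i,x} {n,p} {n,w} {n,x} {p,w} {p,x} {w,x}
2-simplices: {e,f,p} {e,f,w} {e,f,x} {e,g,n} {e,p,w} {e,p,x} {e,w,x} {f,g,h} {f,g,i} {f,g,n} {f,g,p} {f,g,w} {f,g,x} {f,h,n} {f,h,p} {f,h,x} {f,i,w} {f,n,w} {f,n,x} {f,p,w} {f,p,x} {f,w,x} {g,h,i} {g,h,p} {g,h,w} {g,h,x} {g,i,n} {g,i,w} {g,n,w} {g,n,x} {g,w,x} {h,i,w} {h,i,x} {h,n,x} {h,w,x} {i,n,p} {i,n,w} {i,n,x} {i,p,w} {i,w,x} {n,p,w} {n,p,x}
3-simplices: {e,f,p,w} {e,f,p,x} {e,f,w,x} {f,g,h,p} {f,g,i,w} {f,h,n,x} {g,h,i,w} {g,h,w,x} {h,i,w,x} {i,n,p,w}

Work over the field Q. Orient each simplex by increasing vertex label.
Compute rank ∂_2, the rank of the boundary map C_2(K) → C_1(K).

n_0=9 n_1=34 n_2=42 n_3=10  [Q]
∂1: piv[ef,eg,en,ep,ew,ex,fh,fi] rk=8  ker:fg,fn,fp,fw,fx,gh,gi,gn,gp,gw,gx,hi,hn,hp,hw,hx,in,ip,iw,ix,np,nw,nx,pw,px,wx
∂2: piv[efp,efw,efx,egn,epw,epx,ewx,fgh,fgi,fgn,fgp,fgw,fgx,fhn,fhp,fhx,fiw,fnw,fnx,ghi,ghw,gin,hix,inp,ipw] rk=25  ker:fpw,fpx,fwx,ghp,ghx,giw,gnw,gnx,gwx,hiw,hnx,hwx,inw,inx,iwx,npw,npx
∂3: piv[efpw,efpx,efwx,fghp,fgiw,fhnx,ghiw,ghwx,hiwx,inpw] rk=10
rk∂_2=25

rank∂_2=25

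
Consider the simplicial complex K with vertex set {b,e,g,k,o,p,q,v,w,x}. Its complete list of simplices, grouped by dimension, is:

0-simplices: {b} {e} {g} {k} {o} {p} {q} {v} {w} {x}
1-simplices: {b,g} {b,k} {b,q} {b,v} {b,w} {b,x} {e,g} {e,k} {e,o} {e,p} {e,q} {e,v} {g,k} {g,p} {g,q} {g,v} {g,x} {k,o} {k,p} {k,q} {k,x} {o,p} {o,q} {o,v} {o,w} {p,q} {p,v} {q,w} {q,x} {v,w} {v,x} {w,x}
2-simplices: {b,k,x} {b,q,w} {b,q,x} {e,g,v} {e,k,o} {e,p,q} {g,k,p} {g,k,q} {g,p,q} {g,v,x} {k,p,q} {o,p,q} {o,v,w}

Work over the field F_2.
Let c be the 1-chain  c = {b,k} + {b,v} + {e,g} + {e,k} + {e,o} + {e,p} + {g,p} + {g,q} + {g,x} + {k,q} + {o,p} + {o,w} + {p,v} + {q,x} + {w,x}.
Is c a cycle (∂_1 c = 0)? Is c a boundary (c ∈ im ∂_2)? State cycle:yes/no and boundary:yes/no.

cycle:no boundary:no

n_0=10 n_1=32 n_2=13  [Z2]
∂1: piv[bg,bk,bq,bv,bw,bx,eg,eo,ep] rk=9  ker:ek,eq,ev,gk,gp,gq,gv,gx,ko,kp,kq,kx,op,oq,ov,ow,pq,pv,qw,qx,vw,vx,wx
∂2: piv[bkx,bqw,bqx,egv,eko,epq,gkp,gkq,gpq,gvx,opq,ovw] rk=12  ker:kpq
∂1c = {k} + {o} + {q} + {x}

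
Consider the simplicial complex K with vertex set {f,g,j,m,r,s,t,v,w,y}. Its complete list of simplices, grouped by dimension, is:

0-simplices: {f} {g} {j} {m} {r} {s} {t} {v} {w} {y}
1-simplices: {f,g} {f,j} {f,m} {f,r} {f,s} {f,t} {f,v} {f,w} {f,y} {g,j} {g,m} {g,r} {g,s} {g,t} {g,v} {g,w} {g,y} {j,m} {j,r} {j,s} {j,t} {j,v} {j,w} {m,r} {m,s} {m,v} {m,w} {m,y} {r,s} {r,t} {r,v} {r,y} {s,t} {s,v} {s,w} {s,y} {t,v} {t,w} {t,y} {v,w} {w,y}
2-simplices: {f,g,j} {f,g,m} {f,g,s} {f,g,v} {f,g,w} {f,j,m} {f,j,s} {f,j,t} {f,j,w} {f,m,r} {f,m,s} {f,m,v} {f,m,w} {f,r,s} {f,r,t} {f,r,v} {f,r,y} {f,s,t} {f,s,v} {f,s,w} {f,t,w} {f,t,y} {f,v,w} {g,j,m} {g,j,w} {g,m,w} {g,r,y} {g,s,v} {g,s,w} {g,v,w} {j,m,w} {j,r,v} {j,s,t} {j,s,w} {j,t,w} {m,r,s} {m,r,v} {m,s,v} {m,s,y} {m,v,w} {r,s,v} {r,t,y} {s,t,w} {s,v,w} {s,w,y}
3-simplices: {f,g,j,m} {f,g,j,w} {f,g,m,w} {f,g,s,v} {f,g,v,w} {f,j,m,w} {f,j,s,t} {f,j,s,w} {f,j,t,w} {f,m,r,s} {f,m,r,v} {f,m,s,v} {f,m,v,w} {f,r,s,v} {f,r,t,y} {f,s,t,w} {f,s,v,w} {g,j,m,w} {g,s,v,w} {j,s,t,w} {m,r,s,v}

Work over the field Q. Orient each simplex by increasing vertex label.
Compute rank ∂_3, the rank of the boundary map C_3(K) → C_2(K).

rank∂_3=18

n_0=10 n_1=41 n_2=45 n_3=21  [Q]
∂1: piv[fg,fj,fm,fr,fs,ft,fv,fw,fy] rk=9  ker:gj,gm,gr,gs,gt,gv,gw,gy,jm,jr,js,jt,jv,jw,mr,ms,mv,mw,my,rs,rt,rv,ry,st,sv,sw,sy,tv,tw,ty,vw,wy
∂2: piv[fgj,fgm,fgs,fgv,fgw,fjm,fjs,fjt,fjw,fmr,fms,fmv,fmw,frs,frt,frv,fry,fst,fsv,fsw,ftw,fty,fvw,gry,jrv,msy,swy] rk=27  ker:gjm,gjw,gmw,gsv,gsw,gvw,jmw,jst,jsw,jtw,mrs,mrv,msv,mvw,rsv,rty,stw,svw
∂3: piv[fgjm,fgjw,fgmw,fgsv,fgvw,fjmw,fjst,fjsw,fjtw,fmrs,fmrv,fmsv,fmvw,frsv,frty,fstw,fsvw,gsvw] rk=18  ker:gjmw,jstw,mrsv
rk∂_3=18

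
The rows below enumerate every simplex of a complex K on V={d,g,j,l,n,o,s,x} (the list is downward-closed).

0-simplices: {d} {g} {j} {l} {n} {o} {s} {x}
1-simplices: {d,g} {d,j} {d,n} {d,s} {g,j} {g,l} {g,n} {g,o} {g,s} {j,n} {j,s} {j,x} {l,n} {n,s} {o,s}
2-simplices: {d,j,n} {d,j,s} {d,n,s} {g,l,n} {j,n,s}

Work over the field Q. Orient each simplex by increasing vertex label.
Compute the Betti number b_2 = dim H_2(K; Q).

b_2=1

n_0=8 n_1=15 n_2=5  [Q]
∂1: piv[dg,dj,dn,ds,gl,go,jx] rk=7  ker:gj,gn,gs,jn,js,ln,ns,os
∂2: piv[djn,djs,dns,gln] rk=4  ker:jns
b_2=(5−4)−0=1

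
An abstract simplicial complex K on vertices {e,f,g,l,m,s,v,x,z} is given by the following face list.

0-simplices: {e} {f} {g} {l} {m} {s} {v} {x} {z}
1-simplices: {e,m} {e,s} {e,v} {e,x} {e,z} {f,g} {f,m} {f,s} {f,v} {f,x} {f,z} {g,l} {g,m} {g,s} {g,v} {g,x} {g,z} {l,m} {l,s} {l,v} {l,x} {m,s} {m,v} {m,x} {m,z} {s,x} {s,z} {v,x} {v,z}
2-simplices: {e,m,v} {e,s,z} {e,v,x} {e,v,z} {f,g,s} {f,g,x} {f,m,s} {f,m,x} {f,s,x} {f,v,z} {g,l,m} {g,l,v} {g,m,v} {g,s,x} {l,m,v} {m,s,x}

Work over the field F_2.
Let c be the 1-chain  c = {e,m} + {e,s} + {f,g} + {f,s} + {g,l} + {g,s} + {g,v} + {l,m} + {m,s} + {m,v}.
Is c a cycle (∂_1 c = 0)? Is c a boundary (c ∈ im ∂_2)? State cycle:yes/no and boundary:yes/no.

cycle:yes boundary:no

n_0=9 n_1=29 n_2=16  [Z2]
∂1: piv[em,es,ev,ex,ez,fg,fm,gl] rk=8  ker:fs,fv,fx,fz,gm,gs,gv,gx,gz,lm,ls,lv,lx,ms,mv,mx,mz,sx,sz,vx,vz
∂2: piv[emv,esz,evx,evz,fgs,fgx,fms,fmx,fsx,fvz,glm,glv,gmv] rk=13  ker:gsx,lmv,msx
∂1c = 0
c vs im∂2: residual ≠ 0 ⇒ not boundary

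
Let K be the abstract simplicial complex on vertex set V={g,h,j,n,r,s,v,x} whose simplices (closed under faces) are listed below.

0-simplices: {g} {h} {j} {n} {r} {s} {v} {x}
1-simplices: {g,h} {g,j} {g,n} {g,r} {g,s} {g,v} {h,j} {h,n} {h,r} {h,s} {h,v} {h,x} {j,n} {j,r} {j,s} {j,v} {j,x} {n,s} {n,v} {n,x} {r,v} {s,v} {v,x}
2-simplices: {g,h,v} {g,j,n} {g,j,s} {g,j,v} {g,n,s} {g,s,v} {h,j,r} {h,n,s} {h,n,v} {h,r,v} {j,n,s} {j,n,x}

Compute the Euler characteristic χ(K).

χ(K)=-3

n_0=8 n_1=23 n_2=12
χ=+8−23+12=-3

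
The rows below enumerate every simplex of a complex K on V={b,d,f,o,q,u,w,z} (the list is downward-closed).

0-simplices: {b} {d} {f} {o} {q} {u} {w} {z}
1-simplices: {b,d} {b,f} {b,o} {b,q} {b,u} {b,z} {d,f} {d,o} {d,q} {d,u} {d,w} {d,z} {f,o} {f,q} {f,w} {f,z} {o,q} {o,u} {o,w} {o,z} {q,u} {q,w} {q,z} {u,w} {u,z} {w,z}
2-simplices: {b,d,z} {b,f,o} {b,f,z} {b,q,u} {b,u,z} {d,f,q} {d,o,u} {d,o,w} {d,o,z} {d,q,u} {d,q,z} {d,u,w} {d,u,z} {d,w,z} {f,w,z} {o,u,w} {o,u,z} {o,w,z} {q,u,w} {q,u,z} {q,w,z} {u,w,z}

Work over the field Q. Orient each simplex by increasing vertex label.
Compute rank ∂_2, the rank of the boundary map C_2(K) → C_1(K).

n_0=8 n_1=26 n_2=22  [Q]
∂1: piv[bd,bf,bo,bq,bu,bz,dw] rk=7  ker:df,do,dq,du,dz,fo,fq,fw,fz,oq,ou,ow,oz,qu,qw,qz,uw,uz,wz
∂2: piv[bdz,bfo,bfz,bqu,buz,dfq,dou,dow,doz,dqu,dqz,duw,duz,dwz,fwz,quw] rk=16  ker:ouw,ouz,owz,quz,qwz,uwz
rk∂_2=16

rank∂_2=16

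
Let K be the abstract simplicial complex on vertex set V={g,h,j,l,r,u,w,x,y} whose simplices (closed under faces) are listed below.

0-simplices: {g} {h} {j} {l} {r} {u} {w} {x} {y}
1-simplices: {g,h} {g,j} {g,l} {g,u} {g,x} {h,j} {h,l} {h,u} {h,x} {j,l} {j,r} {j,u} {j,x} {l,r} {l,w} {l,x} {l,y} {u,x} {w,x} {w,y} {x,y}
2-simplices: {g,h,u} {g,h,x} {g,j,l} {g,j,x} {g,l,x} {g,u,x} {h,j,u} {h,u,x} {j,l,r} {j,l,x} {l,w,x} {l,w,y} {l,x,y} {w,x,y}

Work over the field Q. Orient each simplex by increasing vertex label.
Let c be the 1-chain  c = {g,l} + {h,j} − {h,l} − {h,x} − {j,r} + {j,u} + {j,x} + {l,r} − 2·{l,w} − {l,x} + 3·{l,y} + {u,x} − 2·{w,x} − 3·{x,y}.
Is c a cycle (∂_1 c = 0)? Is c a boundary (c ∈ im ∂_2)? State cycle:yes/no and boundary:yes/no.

cycle:no boundary:no

n_0=9 n_1=21 n_2=14  [Q]
∂1: piv[gh,gj,gl,gu,gx,jr,lw,ly] rk=8  ker:hj,hl,hu,hx,jl,ju,jx,lr,lx,ux,wx,wy,xy
∂2: piv[ghu,ghx,gjl,gjx,glx,gux,hju,jlr,lwx,lwy,lxy] rk=11  ker:hux,jlx,wxy
∂1c = −{g} + {h} − {l} + {x}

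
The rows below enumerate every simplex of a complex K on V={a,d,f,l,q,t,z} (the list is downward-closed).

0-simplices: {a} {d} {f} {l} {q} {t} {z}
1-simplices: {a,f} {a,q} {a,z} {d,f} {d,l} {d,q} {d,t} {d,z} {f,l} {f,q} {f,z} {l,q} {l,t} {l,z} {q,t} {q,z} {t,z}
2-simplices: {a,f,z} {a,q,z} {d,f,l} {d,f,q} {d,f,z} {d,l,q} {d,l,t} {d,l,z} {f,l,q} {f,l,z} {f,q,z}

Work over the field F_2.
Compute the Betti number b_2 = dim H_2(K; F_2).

n_0=7 n_1=17 n_2=11  [Z2]
∂1: piv[af,aq,az,df,dl,dt] rk=6  ker:dq,dz,fl,fq,fz,lq,lt,lz,qt,qz,tz
∂2: piv[afz,aqz,dfl,dfq,dfz,dlq,dlt,dlz,fqz] rk=9  ker:flq,flz
b_2=(11−9)−0=2

b_2=2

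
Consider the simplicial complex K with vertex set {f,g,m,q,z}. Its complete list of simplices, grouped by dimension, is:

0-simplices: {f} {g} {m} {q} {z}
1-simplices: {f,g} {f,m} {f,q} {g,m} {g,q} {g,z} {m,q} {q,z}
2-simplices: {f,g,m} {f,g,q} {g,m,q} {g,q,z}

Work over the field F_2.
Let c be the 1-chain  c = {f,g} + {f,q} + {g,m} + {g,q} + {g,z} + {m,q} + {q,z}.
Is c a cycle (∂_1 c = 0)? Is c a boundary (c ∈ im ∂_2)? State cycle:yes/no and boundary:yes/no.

cycle:yes boundary:yes

n_0=5 n_1=8 n_2=4  [Z2]
∂1: piv[fg,fm,fq,gz] rk=4  ker:gm,gq,mq,qz
∂2: piv[fgm,fgq,gmq,gqz] rk=4
∂1c = 0
c vs im∂2: reduces to 0 ⇒ boundary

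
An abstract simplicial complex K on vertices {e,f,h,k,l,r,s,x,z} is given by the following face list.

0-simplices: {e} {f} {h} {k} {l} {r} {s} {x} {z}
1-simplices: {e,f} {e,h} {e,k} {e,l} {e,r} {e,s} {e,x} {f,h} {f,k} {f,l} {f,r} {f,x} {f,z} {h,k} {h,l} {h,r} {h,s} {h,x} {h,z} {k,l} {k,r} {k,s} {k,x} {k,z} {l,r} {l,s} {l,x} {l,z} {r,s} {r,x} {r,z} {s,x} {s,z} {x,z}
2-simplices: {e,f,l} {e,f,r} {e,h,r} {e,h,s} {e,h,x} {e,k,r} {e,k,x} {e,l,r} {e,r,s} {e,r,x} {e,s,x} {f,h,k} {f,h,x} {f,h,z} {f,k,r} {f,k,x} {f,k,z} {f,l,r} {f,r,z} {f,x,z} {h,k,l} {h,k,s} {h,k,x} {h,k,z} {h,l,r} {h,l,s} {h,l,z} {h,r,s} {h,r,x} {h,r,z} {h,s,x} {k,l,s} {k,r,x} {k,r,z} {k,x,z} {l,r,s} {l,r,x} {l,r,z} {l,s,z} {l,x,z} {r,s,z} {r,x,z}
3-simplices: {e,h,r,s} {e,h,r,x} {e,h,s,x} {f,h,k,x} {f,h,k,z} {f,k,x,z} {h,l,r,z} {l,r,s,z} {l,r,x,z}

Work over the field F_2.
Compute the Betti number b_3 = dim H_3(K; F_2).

b_3=0

n_0=9 n_1=34 n_2=42 n_3=9  [Z2]
∂1: piv[ef,eh,ek,el,er,es,ex,fz] rk=8  ker:fh,fk,fl,fr,fx,hk,hl,hr,hs,hx,hz,kl,kr,ks,kx,kz,lr,ls,lx,lz,rs,rx,rz,sx,sz,xz
∂2: piv[efl,efr,ehr,ehs,ehx,ekr,ekx,elr,ers,erx,esx,fhk,fhx,fhz,fkr,fkx,fkz,frz,fxz,hkl,hks,hlr,hls,hlz,lrx,lsz] rk=26  ker:flr,hkx,hkz,hrs,hrx,hrz,hsx,kls,krx,krz,kxz,lrs,lrz,lxz,rsz,rxz
∂3: piv[ehrs,ehrx,ehsx,fhkx,fhkz,fkxz,hlrz,lrsz,lrxz] rk=9
b_3=(9−9)−0=0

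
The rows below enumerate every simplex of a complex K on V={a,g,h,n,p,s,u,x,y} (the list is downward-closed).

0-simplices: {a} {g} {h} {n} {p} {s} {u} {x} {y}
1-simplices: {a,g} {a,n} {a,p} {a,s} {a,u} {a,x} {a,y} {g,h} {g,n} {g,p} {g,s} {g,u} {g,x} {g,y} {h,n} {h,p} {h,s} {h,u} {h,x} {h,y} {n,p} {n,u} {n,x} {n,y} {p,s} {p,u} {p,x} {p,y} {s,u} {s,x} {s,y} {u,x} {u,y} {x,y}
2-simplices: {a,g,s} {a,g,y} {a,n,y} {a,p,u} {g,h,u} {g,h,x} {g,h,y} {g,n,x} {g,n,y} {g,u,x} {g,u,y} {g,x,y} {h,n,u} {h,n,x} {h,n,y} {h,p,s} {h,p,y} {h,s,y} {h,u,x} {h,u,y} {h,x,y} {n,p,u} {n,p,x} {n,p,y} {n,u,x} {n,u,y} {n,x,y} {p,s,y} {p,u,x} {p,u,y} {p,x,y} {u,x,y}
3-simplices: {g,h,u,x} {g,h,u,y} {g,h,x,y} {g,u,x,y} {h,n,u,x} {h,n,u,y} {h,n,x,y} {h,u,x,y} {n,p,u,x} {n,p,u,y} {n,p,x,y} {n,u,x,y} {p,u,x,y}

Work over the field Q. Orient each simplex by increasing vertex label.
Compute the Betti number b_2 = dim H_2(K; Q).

b_2=2

n_0=9 n_1=34 n_2=32 n_3=13  [Q]
∂1: piv[ag,an,ap,as,au,ax,ay,gh] rk=8  ker:gn,gp,gs,gu,gx,gy,hn,hp,hs,hu,hx,hy,np,nu,nx,ny,ps,pu,px,py,su,sx,sy,ux,uy,xy
∂2: piv[ags,agy,any,apu,ghu,ghx,ghy,gnx,gny,gux,guy,gxy,hnu,hnx,hps,hpy,hsy,npu,npx,npy] rk=20  ker:hny,hux,huy,hxy,nux,nuy,nxy,psy,pux,puy,pxy,uxy
∂3: piv[ghux,ghuy,ghxy,guxy,hnux,hnuy,hnxy,npux,npuy,npxy] rk=10  ker:huxy,nuxy,puxy
b_2=(32−20)−10=2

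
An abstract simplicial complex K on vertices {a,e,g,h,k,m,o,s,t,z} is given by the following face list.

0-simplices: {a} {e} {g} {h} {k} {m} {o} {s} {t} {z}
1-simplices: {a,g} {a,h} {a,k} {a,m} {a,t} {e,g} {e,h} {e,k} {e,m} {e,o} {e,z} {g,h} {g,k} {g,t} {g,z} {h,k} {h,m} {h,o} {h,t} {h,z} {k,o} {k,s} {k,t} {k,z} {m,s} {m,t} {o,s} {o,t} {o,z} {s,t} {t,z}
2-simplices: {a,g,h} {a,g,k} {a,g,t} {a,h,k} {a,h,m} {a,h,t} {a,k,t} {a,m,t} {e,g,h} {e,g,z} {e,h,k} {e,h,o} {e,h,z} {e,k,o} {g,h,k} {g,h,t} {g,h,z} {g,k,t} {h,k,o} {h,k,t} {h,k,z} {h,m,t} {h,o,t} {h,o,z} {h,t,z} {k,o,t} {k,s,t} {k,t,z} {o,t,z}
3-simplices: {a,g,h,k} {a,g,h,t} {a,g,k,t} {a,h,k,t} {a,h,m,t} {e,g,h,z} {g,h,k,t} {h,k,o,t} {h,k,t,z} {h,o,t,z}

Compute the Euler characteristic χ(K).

n_0=10 n_1=31 n_2=29 n_3=10
χ=+10−31+29−10=-2

χ(K)=-2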